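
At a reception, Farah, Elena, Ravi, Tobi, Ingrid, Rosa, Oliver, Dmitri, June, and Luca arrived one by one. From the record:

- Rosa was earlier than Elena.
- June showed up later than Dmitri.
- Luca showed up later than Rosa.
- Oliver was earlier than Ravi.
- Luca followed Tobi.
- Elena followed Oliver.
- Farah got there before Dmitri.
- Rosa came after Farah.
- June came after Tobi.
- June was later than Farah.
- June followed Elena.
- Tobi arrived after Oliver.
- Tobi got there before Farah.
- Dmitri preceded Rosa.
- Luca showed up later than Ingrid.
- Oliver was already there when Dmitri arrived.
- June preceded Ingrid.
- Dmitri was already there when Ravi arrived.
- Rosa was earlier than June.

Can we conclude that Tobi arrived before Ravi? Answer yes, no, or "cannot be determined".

yes

Chain the constraints: Tobi → Farah → Dmitri → Ravi. Each link is directly stated, so Tobi comes before Ravi.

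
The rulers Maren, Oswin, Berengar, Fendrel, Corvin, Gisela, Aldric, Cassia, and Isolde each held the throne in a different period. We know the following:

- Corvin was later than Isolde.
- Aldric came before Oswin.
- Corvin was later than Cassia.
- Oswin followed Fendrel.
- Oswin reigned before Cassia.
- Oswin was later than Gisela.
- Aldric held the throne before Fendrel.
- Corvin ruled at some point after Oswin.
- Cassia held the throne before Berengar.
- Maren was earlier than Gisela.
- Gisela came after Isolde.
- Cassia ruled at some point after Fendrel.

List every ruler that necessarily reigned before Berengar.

Aldric, Cassia, Fendrel, Gisela, Isolde, Maren, Oswin

Directly stated before Berengar: Cassia.
Aldric reaches Berengar via Aldric → Oswin → Cassia → Berengar.
Fendrel reaches Berengar via Fendrel → Cassia → Berengar.
Gisela reaches Berengar via Gisela → Oswin → Cassia → Berengar.
Likewise Isolde, Maren, and Oswin each reach Berengar by chaining the stated constraints.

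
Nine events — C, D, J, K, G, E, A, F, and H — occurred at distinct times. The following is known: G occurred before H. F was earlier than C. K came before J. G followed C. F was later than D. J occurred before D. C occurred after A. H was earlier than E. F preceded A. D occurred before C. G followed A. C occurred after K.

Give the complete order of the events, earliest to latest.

The constraints fix every adjacent pair, so only one ordering works:
K → J → D → F → A → C → G → H → E.

K, J, D, F, A, C, G, H, E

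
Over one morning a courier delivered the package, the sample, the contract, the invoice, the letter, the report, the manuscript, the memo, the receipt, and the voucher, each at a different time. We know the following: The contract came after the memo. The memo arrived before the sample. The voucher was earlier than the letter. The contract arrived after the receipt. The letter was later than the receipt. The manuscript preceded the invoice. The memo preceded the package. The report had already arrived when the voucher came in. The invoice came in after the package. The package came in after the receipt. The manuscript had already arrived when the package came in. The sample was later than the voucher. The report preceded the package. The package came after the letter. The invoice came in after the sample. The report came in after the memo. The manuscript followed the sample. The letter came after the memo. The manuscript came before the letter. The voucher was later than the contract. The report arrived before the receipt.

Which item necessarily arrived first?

the memo

The memo has a chain of constraints placing it before every other item, so the memo must be first.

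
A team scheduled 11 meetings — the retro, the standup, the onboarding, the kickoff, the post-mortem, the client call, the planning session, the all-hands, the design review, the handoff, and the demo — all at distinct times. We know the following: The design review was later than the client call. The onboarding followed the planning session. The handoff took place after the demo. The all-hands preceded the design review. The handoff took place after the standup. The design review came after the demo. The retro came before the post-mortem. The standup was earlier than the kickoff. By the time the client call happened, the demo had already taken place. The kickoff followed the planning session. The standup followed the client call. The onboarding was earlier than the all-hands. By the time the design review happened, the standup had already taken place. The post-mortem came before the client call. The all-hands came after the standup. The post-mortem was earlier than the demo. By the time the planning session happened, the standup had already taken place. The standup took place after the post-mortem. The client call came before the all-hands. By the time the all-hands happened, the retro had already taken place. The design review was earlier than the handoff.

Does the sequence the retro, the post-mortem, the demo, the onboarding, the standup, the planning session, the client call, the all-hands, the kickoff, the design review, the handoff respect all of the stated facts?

no

The constraints require the planning session before the onboarding, but in the proposed sequence the onboarding appears ahead of the planning session. That one violation is enough.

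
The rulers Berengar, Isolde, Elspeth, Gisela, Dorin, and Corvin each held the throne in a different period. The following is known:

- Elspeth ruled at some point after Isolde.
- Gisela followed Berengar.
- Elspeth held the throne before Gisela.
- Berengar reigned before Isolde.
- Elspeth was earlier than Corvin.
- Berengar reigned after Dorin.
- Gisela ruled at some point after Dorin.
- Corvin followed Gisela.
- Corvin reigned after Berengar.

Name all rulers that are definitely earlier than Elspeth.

Directly stated before Elspeth: Isolde.
Berengar reaches Elspeth via Berengar → Isolde → Elspeth.
Dorin reaches Elspeth via Dorin → Berengar → Isolde → Elspeth.
No chain forces Corvin (or any of the others) ahead of Elspeth.

Berengar, Dorin, Isolde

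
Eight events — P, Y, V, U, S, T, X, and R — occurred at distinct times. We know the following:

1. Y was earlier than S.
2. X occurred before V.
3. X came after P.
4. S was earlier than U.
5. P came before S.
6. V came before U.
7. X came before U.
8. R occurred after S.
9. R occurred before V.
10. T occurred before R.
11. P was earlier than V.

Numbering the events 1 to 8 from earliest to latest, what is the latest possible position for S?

5

S must come before R, U, and V — 3 events forced after it.
Everything else can be placed before S in some valid order, so S can sit as late as position 8 − 3 = 5.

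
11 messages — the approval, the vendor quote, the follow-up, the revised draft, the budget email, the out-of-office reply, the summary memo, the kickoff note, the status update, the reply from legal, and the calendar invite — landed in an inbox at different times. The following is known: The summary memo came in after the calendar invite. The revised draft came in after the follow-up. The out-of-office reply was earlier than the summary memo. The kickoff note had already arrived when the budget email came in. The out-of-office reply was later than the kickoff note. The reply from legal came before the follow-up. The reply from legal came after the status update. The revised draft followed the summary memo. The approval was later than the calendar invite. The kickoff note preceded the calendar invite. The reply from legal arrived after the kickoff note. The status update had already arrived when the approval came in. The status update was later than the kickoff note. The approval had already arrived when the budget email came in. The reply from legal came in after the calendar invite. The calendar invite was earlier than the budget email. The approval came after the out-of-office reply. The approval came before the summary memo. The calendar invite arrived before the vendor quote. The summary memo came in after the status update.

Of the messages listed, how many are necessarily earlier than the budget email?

Directly stated before the budget email: the approval, the calendar invite, and the kickoff note.
The out-of-office reply reaches the budget email via the out-of-office reply → the approval → the budget email.
The status update reaches the budget email via the status update → the approval → the budget email.
No chain forces the revised draft (or any of the others) ahead of the budget email.
That's the approval, the calendar invite, the kickoff note, the out-of-office reply, and the status update — 5 in all.

5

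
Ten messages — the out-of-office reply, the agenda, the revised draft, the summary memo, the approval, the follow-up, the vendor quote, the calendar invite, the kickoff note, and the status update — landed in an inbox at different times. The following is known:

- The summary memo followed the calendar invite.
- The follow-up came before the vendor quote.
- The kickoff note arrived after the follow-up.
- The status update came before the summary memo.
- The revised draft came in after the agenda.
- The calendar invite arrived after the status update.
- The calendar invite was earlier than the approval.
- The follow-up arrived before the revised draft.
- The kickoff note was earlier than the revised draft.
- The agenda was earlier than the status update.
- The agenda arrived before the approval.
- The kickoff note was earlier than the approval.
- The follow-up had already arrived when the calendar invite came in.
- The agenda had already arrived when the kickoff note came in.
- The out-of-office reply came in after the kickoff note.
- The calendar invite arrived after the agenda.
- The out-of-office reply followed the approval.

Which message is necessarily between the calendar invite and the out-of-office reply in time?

the approval

Tracing the constraints gives the calendar invite → the approval → the out-of-office reply, so the approval sits after the calendar invite and before the out-of-office reply.
No other message is forced both after the calendar invite and before the out-of-office reply.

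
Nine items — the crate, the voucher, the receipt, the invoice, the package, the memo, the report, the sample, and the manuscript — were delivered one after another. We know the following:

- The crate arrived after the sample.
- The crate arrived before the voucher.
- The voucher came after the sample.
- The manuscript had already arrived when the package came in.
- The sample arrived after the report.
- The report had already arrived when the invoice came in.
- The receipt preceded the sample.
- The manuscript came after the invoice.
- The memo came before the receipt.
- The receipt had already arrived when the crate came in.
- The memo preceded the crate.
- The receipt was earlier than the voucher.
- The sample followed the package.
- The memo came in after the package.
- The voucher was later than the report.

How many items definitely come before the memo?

4

Directly stated before the memo: the package.
The invoice reaches the memo via the invoice → the manuscript → the package → the memo.
The manuscript reaches the memo via the manuscript → the package → the memo.
The report reaches the memo via the report → the invoice → the manuscript → the package → the memo.
That's the invoice, the manuscript, the package, and the report — 4 in all.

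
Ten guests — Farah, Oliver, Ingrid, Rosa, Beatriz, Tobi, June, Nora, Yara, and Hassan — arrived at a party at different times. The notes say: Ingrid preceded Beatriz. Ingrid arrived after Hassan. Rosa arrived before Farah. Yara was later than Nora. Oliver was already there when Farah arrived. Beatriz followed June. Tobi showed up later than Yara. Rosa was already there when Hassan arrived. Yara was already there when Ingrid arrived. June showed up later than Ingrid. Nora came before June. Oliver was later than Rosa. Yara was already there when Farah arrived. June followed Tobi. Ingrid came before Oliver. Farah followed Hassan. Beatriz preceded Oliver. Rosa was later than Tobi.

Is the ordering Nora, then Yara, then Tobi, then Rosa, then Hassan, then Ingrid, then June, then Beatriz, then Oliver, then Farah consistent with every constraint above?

Check each stated constraint against the proposed order — e.g. Nora is ahead of June; Yara is ahead of Farah. Every pair is in the required order; nothing is violated.

yes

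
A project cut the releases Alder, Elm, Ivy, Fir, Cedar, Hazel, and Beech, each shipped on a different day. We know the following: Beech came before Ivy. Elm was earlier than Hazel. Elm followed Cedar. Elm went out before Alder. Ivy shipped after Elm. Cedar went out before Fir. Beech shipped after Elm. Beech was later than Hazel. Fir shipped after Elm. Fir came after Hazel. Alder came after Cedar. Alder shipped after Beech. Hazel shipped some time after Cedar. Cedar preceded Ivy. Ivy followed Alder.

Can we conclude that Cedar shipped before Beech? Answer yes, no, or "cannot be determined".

yes

Chain the constraints: Cedar → Elm → Beech. Each link is directly stated, so Cedar comes before Beech.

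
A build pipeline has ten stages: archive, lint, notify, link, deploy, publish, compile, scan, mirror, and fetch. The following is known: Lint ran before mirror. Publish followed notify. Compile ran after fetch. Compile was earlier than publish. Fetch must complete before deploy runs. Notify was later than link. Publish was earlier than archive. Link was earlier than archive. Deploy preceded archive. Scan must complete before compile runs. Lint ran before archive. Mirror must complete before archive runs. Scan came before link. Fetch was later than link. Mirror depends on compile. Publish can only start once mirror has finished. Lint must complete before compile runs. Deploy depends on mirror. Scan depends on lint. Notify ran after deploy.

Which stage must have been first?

lint

Lint has a chain of constraints placing it before every other stage, so lint must be first.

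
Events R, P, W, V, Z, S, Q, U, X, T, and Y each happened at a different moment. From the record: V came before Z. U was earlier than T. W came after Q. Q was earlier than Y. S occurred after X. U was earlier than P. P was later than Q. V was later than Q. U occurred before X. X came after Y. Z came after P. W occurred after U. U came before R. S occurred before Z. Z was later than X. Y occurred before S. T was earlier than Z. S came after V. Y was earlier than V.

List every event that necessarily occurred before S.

Q, U, V, X, Y

Directly stated before S: V, X, and Y.
Q reaches S via Q → V → S.
U reaches S via U → X → S.
No chain forces T (or any of the others) ahead of S.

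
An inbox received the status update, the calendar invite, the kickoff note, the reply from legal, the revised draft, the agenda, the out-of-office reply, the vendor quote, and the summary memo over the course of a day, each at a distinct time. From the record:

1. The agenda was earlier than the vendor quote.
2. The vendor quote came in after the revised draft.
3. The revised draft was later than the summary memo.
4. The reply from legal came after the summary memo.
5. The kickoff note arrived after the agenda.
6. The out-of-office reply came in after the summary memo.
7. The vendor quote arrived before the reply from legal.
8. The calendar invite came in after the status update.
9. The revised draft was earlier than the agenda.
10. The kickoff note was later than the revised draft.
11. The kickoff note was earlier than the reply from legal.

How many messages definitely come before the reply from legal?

Directly stated before the reply from legal: the kickoff note, the summary memo, and the vendor quote.
The agenda reaches the reply from legal via the agenda → the vendor quote → the reply from legal.
The revised draft reaches the reply from legal via the revised draft → the vendor quote → the reply from legal.
That's the agenda, the kickoff note, the revised draft, the summary memo, and the vendor quote — 5 in all.

5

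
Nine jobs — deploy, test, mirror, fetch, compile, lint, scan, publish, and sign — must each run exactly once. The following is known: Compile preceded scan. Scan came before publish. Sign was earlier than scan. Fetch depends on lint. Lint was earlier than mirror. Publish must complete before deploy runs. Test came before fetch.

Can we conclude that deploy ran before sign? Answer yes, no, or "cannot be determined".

no

Tracing the constraints gives sign → scan → publish → deploy, so sign must come before deploy.
That means deploy cannot be before sign.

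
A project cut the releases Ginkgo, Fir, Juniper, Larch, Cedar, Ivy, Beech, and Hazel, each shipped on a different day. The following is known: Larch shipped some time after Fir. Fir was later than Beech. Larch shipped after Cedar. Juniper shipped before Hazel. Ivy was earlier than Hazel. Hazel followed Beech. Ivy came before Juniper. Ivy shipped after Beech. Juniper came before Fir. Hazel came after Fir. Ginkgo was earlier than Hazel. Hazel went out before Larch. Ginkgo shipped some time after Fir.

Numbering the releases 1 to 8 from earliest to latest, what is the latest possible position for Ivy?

3

Ivy must come before Fir, Ginkgo, Hazel, Juniper, and Larch — 5 releases forced after it.
Everything else can be placed before Ivy in some valid order, so Ivy can sit as late as position 8 − 5 = 3.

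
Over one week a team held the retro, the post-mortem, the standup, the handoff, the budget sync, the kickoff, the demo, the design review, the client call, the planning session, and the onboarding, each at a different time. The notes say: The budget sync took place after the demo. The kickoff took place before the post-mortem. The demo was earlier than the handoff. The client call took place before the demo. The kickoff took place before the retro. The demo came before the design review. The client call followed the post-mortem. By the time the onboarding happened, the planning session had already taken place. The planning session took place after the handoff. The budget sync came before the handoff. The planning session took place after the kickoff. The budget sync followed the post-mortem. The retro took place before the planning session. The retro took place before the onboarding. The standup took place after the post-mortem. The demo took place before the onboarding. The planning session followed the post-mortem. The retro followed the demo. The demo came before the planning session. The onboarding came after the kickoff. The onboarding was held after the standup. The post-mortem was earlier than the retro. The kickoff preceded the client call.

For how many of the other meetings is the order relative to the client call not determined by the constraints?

1

Forced before the client call: the kickoff and the post-mortem; forced after the client call: the budget sync, the demo, the design review, the handoff, the onboarding, the planning session, and the retro.
That leaves the standup with no forced order relative to the client call — 1.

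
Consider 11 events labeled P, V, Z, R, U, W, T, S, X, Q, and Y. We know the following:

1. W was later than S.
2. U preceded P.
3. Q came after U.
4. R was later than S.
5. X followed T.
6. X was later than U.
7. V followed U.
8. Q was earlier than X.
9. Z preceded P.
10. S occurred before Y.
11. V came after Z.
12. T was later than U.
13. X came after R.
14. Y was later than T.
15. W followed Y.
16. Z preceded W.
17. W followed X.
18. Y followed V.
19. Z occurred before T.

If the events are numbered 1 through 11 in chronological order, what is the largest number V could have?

V must come before W and Y — 2 events forced after it.
Everything else can be placed before V in some valid order, so V can sit as late as position 11 − 2 = 9.

9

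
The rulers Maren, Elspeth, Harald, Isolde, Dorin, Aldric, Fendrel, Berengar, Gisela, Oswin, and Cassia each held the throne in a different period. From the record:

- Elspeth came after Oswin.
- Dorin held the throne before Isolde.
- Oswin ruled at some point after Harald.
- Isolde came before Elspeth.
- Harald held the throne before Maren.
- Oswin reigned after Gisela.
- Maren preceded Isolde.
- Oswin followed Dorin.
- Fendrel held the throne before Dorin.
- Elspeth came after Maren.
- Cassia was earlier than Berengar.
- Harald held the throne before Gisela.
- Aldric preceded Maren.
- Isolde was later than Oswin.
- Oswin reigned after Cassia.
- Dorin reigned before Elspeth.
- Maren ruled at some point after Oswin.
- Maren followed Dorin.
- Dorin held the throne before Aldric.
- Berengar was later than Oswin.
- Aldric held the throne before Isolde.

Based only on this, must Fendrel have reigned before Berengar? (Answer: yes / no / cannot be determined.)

yes

Chain the constraints: Fendrel → Dorin → Oswin → Berengar. Each link is directly stated, so Fendrel comes before Berengar.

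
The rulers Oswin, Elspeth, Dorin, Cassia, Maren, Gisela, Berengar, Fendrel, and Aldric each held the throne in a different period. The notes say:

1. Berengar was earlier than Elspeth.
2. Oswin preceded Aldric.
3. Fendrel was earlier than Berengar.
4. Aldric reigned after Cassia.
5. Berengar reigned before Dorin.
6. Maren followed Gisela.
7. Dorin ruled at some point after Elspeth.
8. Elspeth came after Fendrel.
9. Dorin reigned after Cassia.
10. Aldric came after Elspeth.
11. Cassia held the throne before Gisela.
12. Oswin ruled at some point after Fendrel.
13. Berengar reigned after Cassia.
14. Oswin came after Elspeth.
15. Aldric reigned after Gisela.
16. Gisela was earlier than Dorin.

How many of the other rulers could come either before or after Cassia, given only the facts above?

1

Forced after Cassia: Aldric, Berengar, Dorin, Elspeth, Gisela, Maren, and Oswin.
That leaves Fendrel with no forced order relative to Cassia — 1.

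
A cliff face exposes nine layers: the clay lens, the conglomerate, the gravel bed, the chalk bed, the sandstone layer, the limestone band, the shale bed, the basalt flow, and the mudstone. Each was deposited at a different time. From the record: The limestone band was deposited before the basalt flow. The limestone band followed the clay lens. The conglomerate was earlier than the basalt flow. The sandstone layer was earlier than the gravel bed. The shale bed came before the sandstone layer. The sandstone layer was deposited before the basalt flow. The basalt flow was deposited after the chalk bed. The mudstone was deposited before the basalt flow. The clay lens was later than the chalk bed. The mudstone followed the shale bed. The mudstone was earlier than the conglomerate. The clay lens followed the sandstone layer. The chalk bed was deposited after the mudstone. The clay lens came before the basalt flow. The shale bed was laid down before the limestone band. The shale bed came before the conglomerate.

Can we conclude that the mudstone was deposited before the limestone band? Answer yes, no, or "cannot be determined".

Chain the constraints: the mudstone → the chalk bed → the clay lens → the limestone band. Each link is directly stated, so the mudstone comes before the limestone band.

yes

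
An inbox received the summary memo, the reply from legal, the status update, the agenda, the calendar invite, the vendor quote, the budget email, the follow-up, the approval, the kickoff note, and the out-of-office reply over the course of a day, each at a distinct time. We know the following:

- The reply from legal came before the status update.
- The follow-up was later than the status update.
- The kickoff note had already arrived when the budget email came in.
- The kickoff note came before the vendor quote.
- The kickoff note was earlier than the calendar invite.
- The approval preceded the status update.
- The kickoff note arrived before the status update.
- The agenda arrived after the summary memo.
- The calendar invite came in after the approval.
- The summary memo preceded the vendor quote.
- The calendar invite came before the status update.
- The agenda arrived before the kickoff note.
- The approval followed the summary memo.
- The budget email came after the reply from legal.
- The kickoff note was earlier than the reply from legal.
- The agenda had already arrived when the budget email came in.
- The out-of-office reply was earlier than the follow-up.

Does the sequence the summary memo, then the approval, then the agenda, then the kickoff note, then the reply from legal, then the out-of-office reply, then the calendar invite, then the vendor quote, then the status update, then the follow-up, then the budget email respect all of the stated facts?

yes

Check each stated constraint against the proposed order — e.g. the approval is ahead of the status update; the agenda is ahead of the budget email. Every pair is in the required order; nothing is violated.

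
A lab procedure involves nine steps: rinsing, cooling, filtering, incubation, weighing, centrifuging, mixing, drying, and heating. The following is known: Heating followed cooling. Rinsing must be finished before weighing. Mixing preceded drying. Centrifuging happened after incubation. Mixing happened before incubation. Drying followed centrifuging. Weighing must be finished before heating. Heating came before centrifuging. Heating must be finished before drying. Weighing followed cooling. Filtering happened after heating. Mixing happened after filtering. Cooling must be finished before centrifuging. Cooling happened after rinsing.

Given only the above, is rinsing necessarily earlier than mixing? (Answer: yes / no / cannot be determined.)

yes

Chain the constraints: rinsing → weighing → heating → filtering → mixing. Each link is directly stated, so rinsing comes before mixing.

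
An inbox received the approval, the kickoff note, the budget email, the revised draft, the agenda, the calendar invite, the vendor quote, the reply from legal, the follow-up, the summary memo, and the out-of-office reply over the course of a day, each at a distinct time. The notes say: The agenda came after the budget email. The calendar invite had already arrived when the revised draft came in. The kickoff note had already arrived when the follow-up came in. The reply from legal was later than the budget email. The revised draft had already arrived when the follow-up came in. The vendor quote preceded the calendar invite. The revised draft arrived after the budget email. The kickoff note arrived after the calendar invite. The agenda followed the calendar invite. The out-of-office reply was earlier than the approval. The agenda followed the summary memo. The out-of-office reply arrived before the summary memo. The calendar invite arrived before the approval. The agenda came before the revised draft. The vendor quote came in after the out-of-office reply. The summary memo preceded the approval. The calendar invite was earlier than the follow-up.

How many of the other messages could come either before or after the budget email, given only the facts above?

Forced after the budget email: the agenda, the follow-up, the reply from legal, and the revised draft.
That leaves the approval, the calendar invite, the kickoff note, the out-of-office reply, the summary memo, and the vendor quote with no forced order relative to the budget email — 6.

6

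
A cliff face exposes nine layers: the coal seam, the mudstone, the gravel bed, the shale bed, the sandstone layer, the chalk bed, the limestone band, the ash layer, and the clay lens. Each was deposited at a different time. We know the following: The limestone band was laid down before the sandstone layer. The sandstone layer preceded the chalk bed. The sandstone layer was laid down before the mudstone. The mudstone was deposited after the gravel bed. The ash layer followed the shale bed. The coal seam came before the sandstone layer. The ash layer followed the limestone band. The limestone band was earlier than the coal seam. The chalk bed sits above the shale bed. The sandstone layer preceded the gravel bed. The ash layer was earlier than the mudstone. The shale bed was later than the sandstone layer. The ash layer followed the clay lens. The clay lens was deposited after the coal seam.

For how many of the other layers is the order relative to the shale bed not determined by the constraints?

2

Forced before the shale bed: the coal seam, the limestone band, and the sandstone layer; forced after the shale bed: the ash layer, the chalk bed, and the mudstone.
That leaves the clay lens and the gravel bed with no forced order relative to the shale bed — 2.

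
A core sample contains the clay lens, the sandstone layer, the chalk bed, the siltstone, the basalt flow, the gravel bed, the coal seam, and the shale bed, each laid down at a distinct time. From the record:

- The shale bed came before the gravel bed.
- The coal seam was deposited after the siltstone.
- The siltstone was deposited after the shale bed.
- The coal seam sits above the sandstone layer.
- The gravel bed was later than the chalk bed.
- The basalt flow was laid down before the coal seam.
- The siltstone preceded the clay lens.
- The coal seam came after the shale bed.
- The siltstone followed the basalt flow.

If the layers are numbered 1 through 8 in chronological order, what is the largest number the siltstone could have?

6

The siltstone must come before the clay lens and the coal seam — 2 layers forced after it.
Everything else can be placed before the siltstone in some valid order, so the siltstone can sit as late as position 8 − 2 = 6.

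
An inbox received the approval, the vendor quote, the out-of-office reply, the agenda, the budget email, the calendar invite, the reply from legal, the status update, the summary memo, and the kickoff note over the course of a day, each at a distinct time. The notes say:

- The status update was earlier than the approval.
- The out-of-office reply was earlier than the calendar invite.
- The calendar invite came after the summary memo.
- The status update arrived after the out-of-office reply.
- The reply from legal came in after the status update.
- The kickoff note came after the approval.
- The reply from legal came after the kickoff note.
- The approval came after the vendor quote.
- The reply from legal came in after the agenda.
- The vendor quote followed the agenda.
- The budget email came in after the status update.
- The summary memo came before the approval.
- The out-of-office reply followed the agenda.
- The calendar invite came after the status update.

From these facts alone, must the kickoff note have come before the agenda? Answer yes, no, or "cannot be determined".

Tracing the constraints gives the agenda → the vendor quote → the approval → the kickoff note, so the agenda must come before the kickoff note.
That means the kickoff note cannot be before the agenda.

no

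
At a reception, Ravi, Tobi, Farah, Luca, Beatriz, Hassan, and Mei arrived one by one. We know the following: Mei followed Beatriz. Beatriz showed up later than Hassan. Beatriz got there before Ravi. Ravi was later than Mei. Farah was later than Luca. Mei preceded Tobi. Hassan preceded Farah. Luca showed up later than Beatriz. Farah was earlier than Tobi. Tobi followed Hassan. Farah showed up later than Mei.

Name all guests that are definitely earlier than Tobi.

Beatriz, Farah, Hassan, Luca, Mei

Directly stated before Tobi: Farah, Hassan, and Mei.
Beatriz reaches Tobi via Beatriz → Mei → Tobi.
Luca reaches Tobi via Luca → Farah → Tobi.
No chain forces Ravi ahead of Tobi.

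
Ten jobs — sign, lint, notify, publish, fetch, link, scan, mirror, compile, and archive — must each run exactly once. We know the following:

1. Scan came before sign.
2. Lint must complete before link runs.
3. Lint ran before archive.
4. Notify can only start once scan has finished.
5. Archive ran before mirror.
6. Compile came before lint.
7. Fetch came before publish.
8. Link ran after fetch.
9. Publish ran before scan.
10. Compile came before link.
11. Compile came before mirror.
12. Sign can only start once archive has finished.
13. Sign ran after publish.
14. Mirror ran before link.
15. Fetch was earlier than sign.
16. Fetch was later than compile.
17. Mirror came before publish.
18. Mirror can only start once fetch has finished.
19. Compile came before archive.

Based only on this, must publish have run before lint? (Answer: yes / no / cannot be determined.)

Tracing the constraints gives lint → archive → mirror → publish, so lint must come before publish.
That means publish cannot be before lint.

no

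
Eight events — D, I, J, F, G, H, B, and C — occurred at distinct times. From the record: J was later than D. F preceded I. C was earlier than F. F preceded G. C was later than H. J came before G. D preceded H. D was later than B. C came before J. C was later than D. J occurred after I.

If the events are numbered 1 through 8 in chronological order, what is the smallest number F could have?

B, C, D, and H must all come before F — 4 forced predecessors.
Nothing else is forced ahead of F, so its earliest slot is position 4 + 1 = 5.

5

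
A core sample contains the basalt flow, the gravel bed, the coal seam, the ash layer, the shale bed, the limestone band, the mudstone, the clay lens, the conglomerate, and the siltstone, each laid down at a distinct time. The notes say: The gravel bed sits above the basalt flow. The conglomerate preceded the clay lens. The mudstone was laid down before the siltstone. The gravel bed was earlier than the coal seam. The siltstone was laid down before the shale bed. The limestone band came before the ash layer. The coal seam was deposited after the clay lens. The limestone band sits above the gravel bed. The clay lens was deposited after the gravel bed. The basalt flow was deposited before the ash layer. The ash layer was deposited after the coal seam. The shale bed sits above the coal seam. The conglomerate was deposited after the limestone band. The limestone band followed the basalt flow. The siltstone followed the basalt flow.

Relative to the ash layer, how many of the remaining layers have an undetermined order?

3

Forced before the ash layer: the basalt flow, the clay lens, the coal seam, the conglomerate, the gravel bed, and the limestone band.
That leaves the mudstone, the shale bed, and the siltstone with no forced order relative to the ash layer — 3.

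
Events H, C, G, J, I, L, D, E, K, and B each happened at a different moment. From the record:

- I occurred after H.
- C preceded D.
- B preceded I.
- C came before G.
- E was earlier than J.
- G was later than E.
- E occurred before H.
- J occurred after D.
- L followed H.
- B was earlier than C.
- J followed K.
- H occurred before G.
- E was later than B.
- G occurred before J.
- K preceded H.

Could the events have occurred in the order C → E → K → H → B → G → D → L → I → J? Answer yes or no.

no

The constraints require B before C, but in the proposed sequence C appears ahead of B. That one violation is enough.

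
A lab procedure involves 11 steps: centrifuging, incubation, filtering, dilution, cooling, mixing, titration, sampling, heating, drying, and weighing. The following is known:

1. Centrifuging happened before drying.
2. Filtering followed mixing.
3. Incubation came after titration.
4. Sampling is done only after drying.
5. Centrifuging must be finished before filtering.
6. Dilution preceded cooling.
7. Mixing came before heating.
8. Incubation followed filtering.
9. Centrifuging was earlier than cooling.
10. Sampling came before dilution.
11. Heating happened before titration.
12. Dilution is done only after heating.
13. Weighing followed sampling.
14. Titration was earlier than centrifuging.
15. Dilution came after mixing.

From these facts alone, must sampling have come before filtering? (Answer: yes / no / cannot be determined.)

No chain of stated constraints runs from sampling to filtering, and none runs from filtering to sampling either.
So the relative order of sampling and filtering is not fixed by the given facts.

cannot be determined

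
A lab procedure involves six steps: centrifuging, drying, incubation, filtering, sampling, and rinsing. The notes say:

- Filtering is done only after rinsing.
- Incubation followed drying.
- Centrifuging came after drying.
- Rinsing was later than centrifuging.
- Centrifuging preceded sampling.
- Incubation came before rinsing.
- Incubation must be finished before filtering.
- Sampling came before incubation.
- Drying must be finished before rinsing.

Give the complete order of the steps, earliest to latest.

The constraints fix every adjacent pair, so only one ordering works:
drying → centrifuging → sampling → incubation → rinsing → filtering.

drying, centrifuging, sampling, incubation, rinsing, filtering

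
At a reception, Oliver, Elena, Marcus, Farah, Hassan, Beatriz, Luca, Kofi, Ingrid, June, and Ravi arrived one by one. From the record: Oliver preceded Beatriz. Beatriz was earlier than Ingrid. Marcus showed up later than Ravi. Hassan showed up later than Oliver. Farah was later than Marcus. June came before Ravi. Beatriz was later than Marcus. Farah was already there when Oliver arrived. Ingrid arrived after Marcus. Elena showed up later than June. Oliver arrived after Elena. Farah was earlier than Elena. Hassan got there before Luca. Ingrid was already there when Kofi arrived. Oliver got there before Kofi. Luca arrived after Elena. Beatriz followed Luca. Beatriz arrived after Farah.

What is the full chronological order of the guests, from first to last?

June, Ravi, Marcus, Farah, Elena, Oliver, Hassan, Luca, Beatriz, Ingrid, Kofi

The constraints fix every adjacent pair, so only one ordering works:
June → Ravi → Marcus → Farah → Elena → Oliver → Hassan → Luca → Beatriz → Ingrid → Kofi.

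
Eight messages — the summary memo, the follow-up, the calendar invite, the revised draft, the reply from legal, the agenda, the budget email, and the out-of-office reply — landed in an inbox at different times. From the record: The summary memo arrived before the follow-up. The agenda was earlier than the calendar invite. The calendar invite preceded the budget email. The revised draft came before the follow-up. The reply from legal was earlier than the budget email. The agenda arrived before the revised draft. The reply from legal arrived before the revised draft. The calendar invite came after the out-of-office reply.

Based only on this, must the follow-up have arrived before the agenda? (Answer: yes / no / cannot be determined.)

no

Tracing the constraints gives the agenda → the revised draft → the follow-up, so the agenda must come before the follow-up.
That means the follow-up cannot be before the agenda.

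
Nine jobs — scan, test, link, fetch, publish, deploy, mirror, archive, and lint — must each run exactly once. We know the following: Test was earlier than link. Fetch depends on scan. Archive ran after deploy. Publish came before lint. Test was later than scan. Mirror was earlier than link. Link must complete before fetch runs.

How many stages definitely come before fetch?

Directly stated before fetch: link and scan.
Mirror reaches fetch via mirror → link → fetch.
Test reaches fetch via test → link → fetch.
No chain forces publish (or any of the others) ahead of fetch.
That's link, mirror, scan, and test — 4 in all.

4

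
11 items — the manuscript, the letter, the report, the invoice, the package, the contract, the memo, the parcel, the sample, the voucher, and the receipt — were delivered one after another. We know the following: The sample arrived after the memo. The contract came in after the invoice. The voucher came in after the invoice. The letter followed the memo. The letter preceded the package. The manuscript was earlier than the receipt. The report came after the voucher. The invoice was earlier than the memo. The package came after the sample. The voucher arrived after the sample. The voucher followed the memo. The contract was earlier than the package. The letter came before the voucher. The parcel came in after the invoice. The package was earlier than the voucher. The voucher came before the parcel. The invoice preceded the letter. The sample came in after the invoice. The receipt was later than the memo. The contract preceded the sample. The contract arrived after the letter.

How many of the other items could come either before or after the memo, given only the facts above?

Forced before the memo: the invoice; forced after the memo: the contract, the letter, the package, the parcel, the receipt, the report, the sample, and the voucher.
That leaves the manuscript with no forced order relative to the memo — 1.

1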